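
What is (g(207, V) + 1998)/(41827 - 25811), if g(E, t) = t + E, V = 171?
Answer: 27/182 ≈ 0.14835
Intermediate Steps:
g(E, t) = E + t
(g(207, V) + 1998)/(41827 - 25811) = ((207 + 171) + 1998)/(41827 - 25811) = (378 + 1998)/16016 = 2376*(1/16016) = 27/182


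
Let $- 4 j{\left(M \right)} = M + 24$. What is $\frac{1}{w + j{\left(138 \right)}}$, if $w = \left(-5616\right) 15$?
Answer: $- \frac{2}{168561} \approx -1.1865 \cdot 10^{-5}$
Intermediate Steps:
$w = -84240$
$j{\left(M \right)} = -6 - \frac{M}{4}$ ($j{\left(M \right)} = - \frac{M + 24}{4} = - \frac{24 + M}{4} = -6 - \frac{M}{4}$)
$\frac{1}{w + j{\left(138 \right)}} = \frac{1}{-84240 - \frac{81}{2}} = \frac{1}{- \frac{168561}{2}} = - \frac{2}{168561}$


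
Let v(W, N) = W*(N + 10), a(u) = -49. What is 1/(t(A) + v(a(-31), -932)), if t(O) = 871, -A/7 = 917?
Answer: 1/46049 ≈ 2.1716e-5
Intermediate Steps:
A = -6419 (A = -7*917 = -6419)
v(W, N) = W*(10 + N)
1/(t(A) + v(a(-31), -932)) = 1/(871 - 49*(10 - 932)) = 1/(871 - 49*(-922)) = 1/(871 + 45178) = 1/46049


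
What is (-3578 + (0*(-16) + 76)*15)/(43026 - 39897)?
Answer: -2438/3129 ≈ -0.77916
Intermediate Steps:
(-3578 + (0*(-16) + 76)*15)/(43026 - 39897) = (-3578 + (0 + 76)*15)/3129 = (-3578 + 76*15)*(1/3129) = (-3578 + 1140)*(1/3129) = -2438*1/3129 = -2438/3129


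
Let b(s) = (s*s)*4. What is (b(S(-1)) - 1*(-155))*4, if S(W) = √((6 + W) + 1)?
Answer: 716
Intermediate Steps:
S(W) = √(7 + W)
b(s) = 4*s² (b(s) = s²*4 = 4*s²)
(b(S(-1)) - 1*(-155))*4 = (4*(√(7 - 1))² - 1*(-155))*4 = (4*(√6)² + 155)*4 = (4*6 + 155)*4 = (24 + 155)*4 = 179*4 = 716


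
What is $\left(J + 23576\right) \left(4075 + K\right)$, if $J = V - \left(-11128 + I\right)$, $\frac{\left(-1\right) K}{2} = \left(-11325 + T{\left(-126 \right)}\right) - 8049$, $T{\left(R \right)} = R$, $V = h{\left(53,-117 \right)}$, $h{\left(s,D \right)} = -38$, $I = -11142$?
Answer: $1973179600$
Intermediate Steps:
$V = -38$
$K = 39000$ ($K = - 2 \left(\left(-11325 - 126\right) - 8049\right) = - 2 \left(-11451 - 8049\right) = \left(-2\right) \left(-19500\right) = 39000$)
$J = 22232$ ($J = -38 - \left(-11128 - 11142\right) = -38 - -22270 = -38 + 22270 = 22232$)
$\left(J + 23576\right) \left(4075 + K\right) = \left(22232 + 23576\right) \left(4075 + 39000\right) = 45808 \cdot 43075 = 1973179600$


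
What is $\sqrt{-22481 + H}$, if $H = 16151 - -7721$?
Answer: $\sqrt{1391} \approx 37.296$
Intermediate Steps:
$H = 23872$ ($H = 16151 + 7721 = 23872$)
$\sqrt{-22481 + H} = \sqrt{-22481 + 23872} = \sqrt{1391}$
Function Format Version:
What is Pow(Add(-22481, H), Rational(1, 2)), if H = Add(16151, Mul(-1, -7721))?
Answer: Pow(1391, Rational(1, 2)) ≈ 37.296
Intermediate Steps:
H = 23872 (H = Add(16151, 7721) = 23872)
Pow(Add(-22481, H), Rational(1, 2)) = Pow(Add(-22481, 23872), Rational(1, 2)) = Pow(1391, Rational(1, 2))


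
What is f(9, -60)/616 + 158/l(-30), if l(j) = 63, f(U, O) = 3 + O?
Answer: 1913/792 ≈ 2.4154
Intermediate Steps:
f(9, -60)/616 + 158/l(-30) = (3 - 60)/616 + 158/63 = -57*1/616 + 158*(1/63) = -57/616 + 158/63 = 1913/792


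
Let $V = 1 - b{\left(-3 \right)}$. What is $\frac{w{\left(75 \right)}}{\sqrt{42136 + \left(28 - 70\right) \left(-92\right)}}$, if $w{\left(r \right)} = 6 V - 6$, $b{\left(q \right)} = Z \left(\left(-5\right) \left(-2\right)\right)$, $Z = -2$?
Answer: $\frac{6 \sqrt{115}}{115} \approx 0.5595$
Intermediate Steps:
$b{\left(q \right)} = -20$ ($b{\left(q \right)} = - 2 \left(\left(-5\right) \left(-2\right)\right) = \left(-2\right) 10 = -20$)
$V = 21$ ($V = 1 - -20 = 1 + 20 = 21$)
$w{\left(r \right)} = 120$ ($w{\left(r \right)} = 6 \cdot 21 - 6 = 126 - 6 = 120$)
$\frac{w{\left(75 \right)}}{\sqrt{42136 + \left(28 - 70\right) \left(-92\right)}} = \frac{120}{\sqrt{42136 + \left(28 - 70\right) \left(-92\right)}} = \frac{120}{\sqrt{42136 - -3864}} = \frac{120}{\sqrt{42136 + 3864}} = \frac{120}{\sqrt{46000}} = \frac{120}{20 \sqrt{115}} = 120 \frac{\sqrt{115}}{2300} = \frac{6 \sqrt{115}}{115}$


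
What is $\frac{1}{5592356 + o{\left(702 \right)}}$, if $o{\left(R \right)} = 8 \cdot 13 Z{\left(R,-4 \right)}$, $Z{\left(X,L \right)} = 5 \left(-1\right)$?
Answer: $\frac{1}{5591836} \approx 1.7883 \cdot 10^{-7}$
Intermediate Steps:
$Z{\left(X,L \right)} = -5$
$o{\left(R \right)} = -520$ ($o{\left(R \right)} = 8 \cdot 13 \left(-5\right) = 104 \left(-5\right) = -520$)
$\frac{1}{5592356 + o{\left(702 \right)}} = \frac{1}{5592356 - 520} = \frac{1}{5591836}$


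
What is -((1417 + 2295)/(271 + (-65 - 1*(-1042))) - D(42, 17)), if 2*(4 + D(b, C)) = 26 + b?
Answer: 1054/39 ≈ 27.026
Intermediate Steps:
D(b, C) = 9 + b/2 (D(b, C) = -4 + (26 + b)/2 = -4 + (13 + b/2) = 9 + b/2)
-((1417 + 2295)/(271 + (-65 - 1*(-1042))) - D(42, 17)) = -((1417 + 2295)/(271 + (-65 - 1*(-1042))) - (9 + (½)*42)) = -(3712/(271 + (-65 + 1042)) - (9 + 21)) = -(3712/(271 + 977) - 1*30) = -(3712/1248 - 30) = -(3712*(1/1248) - 30) = -(116/39 - 30) = -1*(-1054/39) = 1054/39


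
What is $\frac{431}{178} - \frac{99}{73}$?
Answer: $\frac{13841}{12994} \approx 1.0652$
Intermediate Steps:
$\frac{431}{178} - \frac{99}{73} = \frac{13841}{12994}$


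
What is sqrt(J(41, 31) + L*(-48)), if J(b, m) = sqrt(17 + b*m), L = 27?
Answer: sqrt(-1296 + 2*sqrt(322)) ≈ 35.498*I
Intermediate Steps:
sqrt(J(41, 31) + L*(-48)) = sqrt(sqrt(17 + 41*31) + 27*(-48)) = sqrt(sqrt(17 + 1271) - 1296) = sqrt(sqrt(1288) - 1296) = sqrt(2*sqrt(322) - 1296) = sqrt(-1296 + 2*sqrt(322))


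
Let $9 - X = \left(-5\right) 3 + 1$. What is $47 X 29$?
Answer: $31349$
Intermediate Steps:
$X = 23$ ($X = 9 - \left(\left(-5\right) 3 + 1\right) = 9 - \left(-15 + 1\right) = 9 - -14 = 9 + 14 = 23$)
$47 X 29 = 47 \cdot 23 \cdot 29 = 1081 \cdot 29 = 31349$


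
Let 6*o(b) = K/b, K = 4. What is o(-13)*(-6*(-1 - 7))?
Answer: -32/13 ≈ -2.4615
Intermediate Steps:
o(b) = 2/(3*b) (o(b) = (4/b)/6 = 2/(3*b))
o(-13)*(-6*(-1 - 7)) = ((⅔)/(-13))*(-6*(-1 - 7)) = ((⅔)*(-1/13))*(-6*(-8)) = -2/39*48 = -32/13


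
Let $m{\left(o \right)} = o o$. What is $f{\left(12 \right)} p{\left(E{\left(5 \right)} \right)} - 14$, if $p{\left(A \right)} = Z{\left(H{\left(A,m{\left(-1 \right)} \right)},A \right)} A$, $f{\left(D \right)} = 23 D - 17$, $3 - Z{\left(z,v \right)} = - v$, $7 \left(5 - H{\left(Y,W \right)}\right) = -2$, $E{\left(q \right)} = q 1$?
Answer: $10346$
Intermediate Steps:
$E{\left(q \right)} = q$
$m{\left(o \right)} = o^{2}$
$H{\left(Y,W \right)} = \frac{37}{7}$ ($H{\left(Y,W \right)} = 5 - - \frac{2}{7} = 5 + \frac{2}{7} = \frac{37}{7}$)
$Z{\left(z,v \right)} = 3 + v$ ($Z{\left(z,v \right)} = 3 - - v = 3 + v$)
$f{\left(D \right)} = -17 + 23 D$
$p{\left(A \right)} = A \left(3 + A\right)$ ($p{\left(A \right)} = \left(3 + A\right) A = A \left(3 + A\right)$)
$f{\left(12 \right)} p{\left(E{\left(5 \right)} \right)} - 14 = \left(-17 + 23 \cdot 12\right) 5 \left(3 + 5\right) - 14 = \left(-17 + 276\right) 5 \cdot 8 - 14 = 259 \cdot 40 - 14 = 10360 - 14 = 10346$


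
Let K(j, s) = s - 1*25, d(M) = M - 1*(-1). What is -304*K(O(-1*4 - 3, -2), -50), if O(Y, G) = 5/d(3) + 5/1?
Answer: 22800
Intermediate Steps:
d(M) = 1 + M (d(M) = M + 1 = 1 + M)
O(Y, G) = 25/4 (O(Y, G) = 5/(1 + 3) + 5/1 = 5/4 + 5*1 = 5*(1/4) + 5 = 5/4 + 5 = 25/4)
K(j, s) = -25 + s (K(j, s) = s - 25 = -25 + s)
-304*K(O(-1*4 - 3, -2), -50) = -304*(-25 - 50) = -304*(-75) = 22800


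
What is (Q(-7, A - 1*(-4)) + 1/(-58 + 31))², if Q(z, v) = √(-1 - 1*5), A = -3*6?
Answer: (-1 + 27*I*√6)²/729 ≈ -5.9986 - 0.18144*I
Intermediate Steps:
A = -18
Q(z, v) = I*√6 (Q(z, v) = √(-1 - 5) = √(-6) = I*√6)
(Q(-7, A - 1*(-4)) + 1/(-58 + 31))² = (I*√6 + 1/(-58 + 31))² = (I*√6 + 1/(-27))² = (I*√6 - 1/27)² = (-1/27 + I*√6)²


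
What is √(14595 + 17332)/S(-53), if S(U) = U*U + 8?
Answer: √31927/2817 ≈ 0.063430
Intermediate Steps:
S(U) = 8 + U² (S(U) = U² + 8 = 8 + U²)
√(14595 + 17332)/S(-53) = √(14595 + 17332)/(8 + (-53)²) = √31927/(8 + 2809) = √31927/2817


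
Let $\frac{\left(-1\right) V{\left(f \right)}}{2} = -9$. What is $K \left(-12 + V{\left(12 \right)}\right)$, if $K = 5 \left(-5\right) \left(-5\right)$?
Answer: $750$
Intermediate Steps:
$V{\left(f \right)} = 18$ ($V{\left(f \right)} = \left(-2\right) \left(-9\right) = 18$)
$K = 125$ ($K = \left(-25\right) \left(-5\right) = 125$)
$K \left(-12 + V{\left(12 \right)}\right) = 125 \left(-12 + 18\right) = 125 \cdot 6 = 750$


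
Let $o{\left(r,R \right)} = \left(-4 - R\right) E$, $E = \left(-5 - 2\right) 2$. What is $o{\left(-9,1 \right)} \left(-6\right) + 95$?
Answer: $-325$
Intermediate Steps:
$E = -14$ ($E = \left(-7\right) 2 = -14$)
$o{\left(r,R \right)} = 56 + 14 R$ ($o{\left(r,R \right)} = \left(-4 - R\right) \left(-14\right) = 56 + 14 R$)
$o{\left(-9,1 \right)} \left(-6\right) + 95 = \left(56 + 14 \cdot 1\right) \left(-6\right) + 95 = \left(56 + 14\right) \left(-6\right) + 95 = 70 \left(-6\right) + 95 = -420 + 95 = -325$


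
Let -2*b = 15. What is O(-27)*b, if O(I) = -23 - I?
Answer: -30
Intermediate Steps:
b = -15/2 (b = -½*15 = -15/2 ≈ -7.5000)
O(-27)*b = (-23 - 1*(-27))*(-15/2) = (-23 + 27)*(-15/2) = 4*(-15/2) = -30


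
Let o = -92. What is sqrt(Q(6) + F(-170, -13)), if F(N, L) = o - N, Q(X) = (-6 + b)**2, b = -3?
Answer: sqrt(159) ≈ 12.610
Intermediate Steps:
Q(X) = 81 (Q(X) = (-6 - 3)**2 = (-9)**2 = 81)
F(N, L) = -92 - N
sqrt(Q(6) + F(-170, -13)) = sqrt(81 + (-92 - 1*(-170))) = sqrt(81 + (-92 + 170)) = sqrt(81 + 78) = sqrt(159)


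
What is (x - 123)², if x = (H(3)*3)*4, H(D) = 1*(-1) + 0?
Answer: 18225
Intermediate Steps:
H(D) = -1 (H(D) = -1 + 0 = -1)
x = -12 (x = -1*3*4 = -3*4 = -12)
(x - 123)² = (-12 - 123)² = (-135)² = 18225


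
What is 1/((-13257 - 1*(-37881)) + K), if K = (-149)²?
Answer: 1/46825 ≈ 2.1356e-5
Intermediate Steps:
K = 22201
1/((-13257 - 1*(-37881)) + K) = 1/((-13257 - 1*(-37881)) + 22201) = 1/((-13257 + 37881) + 22201) = 1/(24624 + 22201) = 1/46825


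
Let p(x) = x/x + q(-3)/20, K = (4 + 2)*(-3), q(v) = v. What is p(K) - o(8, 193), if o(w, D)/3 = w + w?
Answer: -943/20 ≈ -47.150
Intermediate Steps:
o(w, D) = 6*w (o(w, D) = 3*(w + w) = 3*(2*w) = 6*w)
K = -18 (K = 6*(-3) = -18)
p(x) = 17/20 (p(x) = x/x - 3/20 = 1 - 3*1/20 = 1 - 3/20 = 17/20)
p(K) - o(8, 193) = 17/20 - 6*8 = 17/20 - 1*48 = 17/20 - 48 = -943/20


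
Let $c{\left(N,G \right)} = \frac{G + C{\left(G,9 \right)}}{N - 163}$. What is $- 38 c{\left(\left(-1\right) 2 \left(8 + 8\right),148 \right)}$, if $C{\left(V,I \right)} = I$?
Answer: $\frac{5966}{195} \approx 30.595$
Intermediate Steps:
$c{\left(N,G \right)} = \frac{9 + G}{-163 + N}$ ($c{\left(N,G \right)} = \frac{G + 9}{N - 163} = \frac{9 + G}{-163 + N}$)
$- 38 c{\left(\left(-1\right) 2 \left(8 + 8\right),148 \right)} = - 38 \frac{9 + 148}{-163 + \left(-1\right) 2 \left(8 + 8\right)} = - 38 \frac{1}{-163 - 32} \cdot 157 = - 38 \frac{1}{-195} \cdot 157 = - 38 \left(\left(- \frac{1}{195}\right) 157\right) = \left(-38\right) \left(- \frac{157}{195}\right) = \frac{5966}{195}$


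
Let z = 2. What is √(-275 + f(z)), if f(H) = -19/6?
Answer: I*√10014/6 ≈ 16.678*I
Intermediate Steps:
f(H) = -19/6 (f(H) = -19*⅙ = -19/6)
√(-275 + f(z)) = √(-275 - 19/6) = √(-1669/6) = I*√10014/6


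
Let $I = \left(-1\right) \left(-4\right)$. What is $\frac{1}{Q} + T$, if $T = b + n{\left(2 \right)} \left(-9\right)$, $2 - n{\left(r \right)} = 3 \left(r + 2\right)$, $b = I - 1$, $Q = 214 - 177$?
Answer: $\frac{3442}{37} \approx 93.027$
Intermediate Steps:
$I = 4$
$Q = 37$ ($Q = 214 - 177 = 37$)
$b = 3$ ($b = 4 - 1 = 3$)
$n{\left(r \right)} = -4 - 3 r$ ($n{\left(r \right)} = 2 - 3 \left(r + 2\right) = 2 - 3 \left(2 + r\right) = 2 - \left(6 + 3 r\right) = -4 - 3 r$)
$T = 93$ ($T = 3 + \left(-4 - 6\right) \left(-9\right) = 3 - -90 = 3 + 90 = 93$)
$\frac{1}{Q} + T = \frac{1}{37} + 93 = \frac{3442}{37}$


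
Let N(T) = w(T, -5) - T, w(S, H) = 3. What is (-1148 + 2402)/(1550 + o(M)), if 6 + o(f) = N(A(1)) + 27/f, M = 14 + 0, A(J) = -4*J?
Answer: 5852/7247 ≈ 0.80751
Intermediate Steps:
N(T) = 3 - T
M = 14
o(f) = 1 + 27/f (o(f) = -6 + ((3 - (-4)) + 27/f) = -6 + ((3 - 1*(-4)) + 27/f) = -6 + ((3 + 4) + 27/f) = -6 + (7 + 27/f) = 1 + 27/f)
(-1148 + 2402)/(1550 + o(M)) = (-1148 + 2402)/(1550 + (27 + 14)/14) = 1254/(1550 + (1/14)*41) = 1254/(1550 + 41/14) = 1254/(21741/14) = 1254*(14/21741) = 5852/7247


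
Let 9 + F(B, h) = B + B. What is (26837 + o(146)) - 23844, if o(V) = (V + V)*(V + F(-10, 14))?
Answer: 37157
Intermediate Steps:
F(B, h) = -9 + 2*B (F(B, h) = -9 + (B + B) = -9 + 2*B)
o(V) = 2*V*(-29 + V) (o(V) = (V + V)*(V + (-9 + 2*(-10))) = (2*V)*(V + (-9 - 20)) = (2*V)*(V - 29) = (2*V)*(-29 + V) = 2*V*(-29 + V))
(26837 + o(146)) - 23844 = (26837 + 2*146*(-29 + 146)) - 23844 = (26837 + 2*146*117) - 23844 = (26837 + 34164) - 23844 = 61001 - 23844 = 37157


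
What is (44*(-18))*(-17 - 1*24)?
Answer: 32472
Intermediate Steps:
(44*(-18))*(-17 - 1*24) = -792*(-17 - 24) = -792*(-41) = 32472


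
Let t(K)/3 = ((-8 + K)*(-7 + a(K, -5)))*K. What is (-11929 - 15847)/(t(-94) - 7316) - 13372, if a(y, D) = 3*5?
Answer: -106401996/7957 ≈ -13372.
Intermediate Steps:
a(y, D) = 15
t(K) = 3*K*(-64 + 8*K) (t(K) = 3*(((-8 + K)*(-7 + 15))*K) = 3*(((-8 + K)*8)*K) = 3*((-64 + 8*K)*K) = 3*(K*(-64 + 8*K)) = 3*K*(-64 + 8*K))
(-11929 - 15847)/(t(-94) - 7316) - 13372 = (-11929 - 15847)/(24*(-94)*(-8 - 94) - 7316) - 13372 = -27776/(24*(-94)*(-102) - 7316) - 13372 = -27776/(230112 - 7316) - 13372 = -27776/222796 - 13372 = -27776*1/222796 - 13372 = -992/7957 - 13372 = -106401996/7957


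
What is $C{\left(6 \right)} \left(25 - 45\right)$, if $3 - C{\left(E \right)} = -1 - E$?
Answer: $-200$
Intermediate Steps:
$C{\left(E \right)} = 4 + E$ ($C{\left(E \right)} = 3 - \left(-1 - E\right) = 3 + \left(1 + E\right) = 4 + E$)
$C{\left(6 \right)} \left(25 - 45\right) = \left(4 + 6\right) \left(25 - 45\right) = 10 \left(-20\right) = -200$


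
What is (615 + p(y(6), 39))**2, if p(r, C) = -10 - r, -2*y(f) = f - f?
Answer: 366025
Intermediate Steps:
y(f) = 0 (y(f) = -(f - f)/2 = -1/2*0 = 0)
(615 + p(y(6), 39))**2 = (615 + (-10 - 1*0))**2 = (615 + (-10 + 0))**2 = (615 - 10)**2 = 605**2 = 366025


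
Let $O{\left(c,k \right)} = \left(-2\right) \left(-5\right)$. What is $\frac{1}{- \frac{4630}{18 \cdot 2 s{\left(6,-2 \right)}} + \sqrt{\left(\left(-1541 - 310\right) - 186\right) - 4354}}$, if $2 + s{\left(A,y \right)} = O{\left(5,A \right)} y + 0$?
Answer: $\frac{916740}{1007570281} - \frac{156816 i \sqrt{6391}}{1007570281} \approx 0.00090985 - 0.012442 i$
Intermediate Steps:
$O{\left(c,k \right)} = 10$
$s{\left(A,y \right)} = -2 + 10 y$ ($s{\left(A,y \right)} = -2 + \left(10 y + 0\right) = -2 + 10 y$)
$\frac{1}{- \frac{4630}{18 \cdot 2 s{\left(6,-2 \right)}} + \sqrt{\left(\left(-1541 - 310\right) - 186\right) - 4354}} = \frac{1}{- \frac{4630}{18 \cdot 2 \left(-2 + 10 \left(-2\right)\right)} + \sqrt{\left(\left(-1541 - 310\right) - 186\right) - 4354}} = \frac{1}{- \frac{4630}{36 \left(-2 - 20\right)} + \sqrt{\left(-1851 - 186\right) - 4354}} = \frac{1}{- \frac{4630}{36 \left(-22\right)} + \sqrt{-2037 - 4354}} = \frac{1}{- \frac{4630}{-792} + \sqrt{-6391}} = \frac{1}{\left(-4630\right) \left(- \frac{1}{792}\right) + i \sqrt{6391}} = \frac{1}{\frac{2315}{396} + i \sqrt{6391}}$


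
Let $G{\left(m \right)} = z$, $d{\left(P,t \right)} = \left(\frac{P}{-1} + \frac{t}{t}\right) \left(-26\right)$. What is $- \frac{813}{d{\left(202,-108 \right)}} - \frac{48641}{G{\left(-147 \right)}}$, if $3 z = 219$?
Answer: $- \frac{84752405}{127166} \approx -666.47$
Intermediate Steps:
$z = 73$ ($z = \frac{1}{3} \cdot 219 = 73$)
$d{\left(P,t \right)} = -26 + 26 P$ ($d{\left(P,t \right)} = \left(P \left(-1\right) + 1\right) \left(-26\right) = \left(- P + 1\right) \left(-26\right) = \left(1 - P\right) \left(-26\right) = -26 + 26 P$)
$G{\left(m \right)} = 73$
$- \frac{813}{d{\left(202,-108 \right)}} - \frac{48641}{G{\left(-147 \right)}} = - \frac{813}{-26 + 26 \cdot 202} - \frac{48641}{73} = - \frac{813}{-26 + 5252} - \frac{48641}{73} = - \frac{813}{5226} - \frac{48641}{73} = \left(-813\right) \frac{1}{5226} - \frac{48641}{73} = - \frac{271}{1742} - \frac{48641}{73} = - \frac{84752405}{127166}$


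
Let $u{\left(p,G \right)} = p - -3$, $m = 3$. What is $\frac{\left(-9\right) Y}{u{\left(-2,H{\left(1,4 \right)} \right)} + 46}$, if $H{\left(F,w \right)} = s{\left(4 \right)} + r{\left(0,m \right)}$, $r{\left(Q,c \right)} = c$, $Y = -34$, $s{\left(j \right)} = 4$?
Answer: $\frac{306}{47} \approx 6.5106$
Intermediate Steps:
$H{\left(F,w \right)} = 7$ ($H{\left(F,w \right)} = 4 + 3 = 7$)
$u{\left(p,G \right)} = 3 + p$ ($u{\left(p,G \right)} = p + 3 = 3 + p$)
$\frac{\left(-9\right) Y}{u{\left(-2,H{\left(1,4 \right)} \right)} + 46} = \frac{\left(-9\right) \left(-34\right)}{\left(3 - 2\right) + 46} = \frac{306}{1 + 46} = \frac{306}{47}$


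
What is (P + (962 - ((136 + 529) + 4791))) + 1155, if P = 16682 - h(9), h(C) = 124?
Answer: 13219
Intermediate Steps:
P = 16558 (P = 16682 - 1*124 = 16682 - 124 = 16558)
(P + (962 - ((136 + 529) + 4791))) + 1155 = (16558 + (962 - ((136 + 529) + 4791))) + 1155 = (16558 + (962 - (665 + 4791))) + 1155 = (16558 + (962 - 1*5456)) + 1155 = (16558 + (962 - 5456)) + 1155 = (16558 - 4494) + 1155 = 12064 + 1155 = 13219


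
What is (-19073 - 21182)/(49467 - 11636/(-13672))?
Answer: -27518318/33816223 ≈ -0.81376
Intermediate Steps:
(-19073 - 21182)/(49467 - 11636/(-13672)) = -40255/(49467 - 11636*(-1/13672)) = -40255/(49467 + 2909/3418) = -40255/169081115/3418 = -40255*3418/169081115 = -27518318/33816223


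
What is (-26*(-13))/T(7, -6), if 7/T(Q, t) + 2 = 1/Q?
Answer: -4394/49 ≈ -89.673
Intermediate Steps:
T(Q, t) = 7/(-2 + 1/Q)
(-26*(-13))/T(7, -6) = (-26*(-13))/((-7*7/(-1 + 2*7))) = 338/((-7*7/(-1 + 14))) = 338/((-7*7/13)) = 338/((-7*7*1/13)) = 338/(-49/13) = 338*(-13/49) = -4394/49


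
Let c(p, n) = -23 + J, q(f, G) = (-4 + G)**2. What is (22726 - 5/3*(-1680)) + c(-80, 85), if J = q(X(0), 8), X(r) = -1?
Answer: 25519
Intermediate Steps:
J = 16 (J = (-4 + 8)**2 = 4**2 = 16)
c(p, n) = -7 (c(p, n) = -23 + 16 = -7)
(22726 - 5/3*(-1680)) + c(-80, 85) = (22726 - 5/3*(-1680)) - 7 = (22726 + 2800) - 7 = 25526 - 7 = 25519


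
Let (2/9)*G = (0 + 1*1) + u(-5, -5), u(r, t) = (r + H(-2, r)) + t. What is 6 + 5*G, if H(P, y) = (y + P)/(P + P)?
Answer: -1257/8 ≈ -157.13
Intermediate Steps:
H(P, y) = (P + y)/(2*P) (H(P, y) = (P + y)/((2*P)) = (P + y)*(1/(2*P)) = (P + y)/(2*P))
u(r, t) = ½ + t + 3*r/4 (u(r, t) = (r + (½)*(-2 + r)/(-2)) + t = (r + (½)*(-½)*(-2 + r)) + t = (r + (½ - r/4)) + t = (½ + 3*r/4) + t = ½ + t + 3*r/4)
G = -261/8 (G = 9*((0 + 1*1) + (½ - 5 + (¾)*(-5)))/2 = 9*((0 + 1) + (½ - 5 - 15/4))/2 = 9*(1 - 33/4)/2 = (9/2)*(-29/4) = -261/8 ≈ -32.625)
6 + 5*G = 6 + 5*(-261/8) = 6 - 1305/8 = -1257/8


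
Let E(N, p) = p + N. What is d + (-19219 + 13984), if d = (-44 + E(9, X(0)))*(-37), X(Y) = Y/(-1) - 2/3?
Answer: -11746/3 ≈ -3915.3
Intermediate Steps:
X(Y) = -⅔ - Y (X(Y) = Y*(-1) - 2*⅓ = -Y - ⅔ = -⅔ - Y)
E(N, p) = N + p
d = 3959/3 (d = (-44 + (9 + (-⅔ - 1*0)))*(-37) = (-44 + (9 + (-⅔ + 0)))*(-37) = (-44 + (9 - ⅔))*(-37) = (-44 + 25/3)*(-37) = -107/3*(-37) = 3959/3 ≈ 1319.7)
d + (-19219 + 13984) = 3959/3 + (-19219 + 13984) = 3959/3 - 5235 = -11746/3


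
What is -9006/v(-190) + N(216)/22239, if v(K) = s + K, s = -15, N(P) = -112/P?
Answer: 772525264/17584695 ≈ 43.932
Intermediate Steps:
v(K) = -15 + K
-9006/v(-190) + N(216)/22239 = -9006/(-15 - 190) - 112/216/22239 = -9006/(-205) - 112*1/216*(1/22239) = -9006*(-1/205) - 14/27*1/22239 = 9006/205 - 2/85779 = 772525264/17584695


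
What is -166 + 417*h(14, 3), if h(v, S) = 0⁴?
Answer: -166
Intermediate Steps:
h(v, S) = 0
-166 + 417*h(14, 3) = -166 + 417*0 = -166 + 0 = -166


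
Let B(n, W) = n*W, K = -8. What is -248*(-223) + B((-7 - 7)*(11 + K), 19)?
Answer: 54506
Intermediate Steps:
B(n, W) = W*n
-248*(-223) + B((-7 - 7)*(11 + K), 19) = -248*(-223) + 19*((-7 - 7)*(11 - 8)) = 55304 + 19*(-14*3) = 55304 + 19*(-42) = 55304 - 798 = 54506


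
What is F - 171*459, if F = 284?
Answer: -78205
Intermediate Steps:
F - 171*459 = 284 - 171*459 = 284 - 78489 = -78205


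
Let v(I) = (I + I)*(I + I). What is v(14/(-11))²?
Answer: 614656/14641 ≈ 41.982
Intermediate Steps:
v(I) = 4*I² (v(I) = (2*I)*(2*I) = 4*I²)
v(14/(-11))² = (4*(14/(-11))²)² = (4*(14*(-1/11))²)² = (4*(-14/11)²)² = (4*(196/121))² = (784/121)² = 614656/14641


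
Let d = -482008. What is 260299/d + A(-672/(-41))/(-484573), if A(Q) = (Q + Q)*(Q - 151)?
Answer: -208455719284399/392627913203704 ≈ -0.53092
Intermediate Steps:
A(Q) = 2*Q*(-151 + Q) (A(Q) = (2*Q)*(-151 + Q) = 2*Q*(-151 + Q))
260299/d + A(-672/(-41))/(-484573) = 260299/(-482008) + (2*(-672/(-41))*(-151 - 672/(-41)))/(-484573) = 260299*(-1/482008) + (2*(-672*(-1/41))*(-151 - 672*(-1/41)))*(-1/484573) = -260299/482008 + (2*(672/41)*(-151 + 672/41))*(-1/484573) = -260299/482008 + (2*(672/41)*(-5519/41))*(-1/484573) = -260299/482008 - 7417536/1681*(-1/484573) = -260299/482008 + 7417536/814567213 = -208455719284399/392627913203704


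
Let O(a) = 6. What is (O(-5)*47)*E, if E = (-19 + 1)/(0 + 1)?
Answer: -5076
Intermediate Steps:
E = -18 (E = -18/1 = -18*1 = -18)
(O(-5)*47)*E = (6*47)*(-18) = 282*(-18) = -5076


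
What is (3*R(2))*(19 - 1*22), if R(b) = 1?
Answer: -9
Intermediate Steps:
(3*R(2))*(19 - 1*22) = (3*1)*(19 - 1*22) = 3*(19 - 22) = 3*(-3) = -9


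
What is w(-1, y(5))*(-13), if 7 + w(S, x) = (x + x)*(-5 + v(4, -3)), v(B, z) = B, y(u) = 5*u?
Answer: 741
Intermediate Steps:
w(S, x) = -7 - 2*x (w(S, x) = -7 + (x + x)*(-5 + 4) = -7 + (2*x)*(-1) = -7 - 2*x)
w(-1, y(5))*(-13) = (-7 - 10*5)*(-13) = (-7 - 2*25)*(-13) = (-7 - 50)*(-13) = -57*(-13) = 741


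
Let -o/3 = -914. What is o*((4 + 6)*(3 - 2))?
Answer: 27420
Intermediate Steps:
o = 2742 (o = -3*(-914) = 2742)
o*((4 + 6)*(3 - 2)) = 2742*((4 + 6)*(3 - 2)) = 2742*(10*1) = 2742*10 = 27420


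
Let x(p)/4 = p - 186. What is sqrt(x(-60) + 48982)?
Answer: sqrt(47998) ≈ 219.08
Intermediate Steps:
x(p) = -744 + 4*p (x(p) = 4*(p - 186) = 4*(-186 + p) = -744 + 4*p)
sqrt(x(-60) + 48982) = sqrt((-744 + 4*(-60)) + 48982) = sqrt((-744 - 240) + 48982) = sqrt(-984 + 48982) = sqrt(47998)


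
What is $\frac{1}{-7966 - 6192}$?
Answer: $- \frac{1}{14158} \approx -7.0631 \cdot 10^{-5}$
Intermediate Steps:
$\frac{1}{-7966 - 6192} = \frac{1}{-14158} = - \frac{1}{14158}$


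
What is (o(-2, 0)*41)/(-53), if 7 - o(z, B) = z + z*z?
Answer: -205/53 ≈ -3.8679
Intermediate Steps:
o(z, B) = 7 - z - z² (o(z, B) = 7 - (z + z*z) = 7 - (z + z²) = 7 + (-z - z²) = 7 - z - z²)
(o(-2, 0)*41)/(-53) = ((7 - 1*(-2) - 1*(-2)²)*41)/(-53) = ((7 + 2 - 1*4)*41)*(-1/53) = ((7 + 2 - 4)*41)*(-1/53) = (5*41)*(-1/53) = 205*(-1/53) = -205/53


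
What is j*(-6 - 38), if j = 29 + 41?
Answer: -3080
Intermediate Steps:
j = 70
j*(-6 - 38) = 70*(-6 - 38) = 70*(-44) = -3080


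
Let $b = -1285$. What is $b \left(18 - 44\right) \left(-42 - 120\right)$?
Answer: $-5412420$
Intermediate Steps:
$b \left(18 - 44\right) \left(-42 - 120\right) = - 1285 \left(18 - 44\right) \left(-42 - 120\right) = - 1285 \left(\left(-26\right) \left(-162\right)\right) = \left(-1285\right) 4212 = -5412420$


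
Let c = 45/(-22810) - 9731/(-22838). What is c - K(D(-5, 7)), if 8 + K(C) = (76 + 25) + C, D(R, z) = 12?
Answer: -2723860775/26046739 ≈ -104.58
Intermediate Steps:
K(C) = 93 + C (K(C) = -8 + ((76 + 25) + C) = -8 + (101 + C) = 93 + C)
c = 11046820/26046739 (c = 45*(-1/22810) - 9731*(-1/22838) = -9/4562 + 9731/22838 = 11046820/26046739 ≈ 0.42412)
c - K(D(-5, 7)) = 11046820/26046739 - (93 + 12) = 11046820/26046739 - 1*105 = 11046820/26046739 - 105 = -2723860775/26046739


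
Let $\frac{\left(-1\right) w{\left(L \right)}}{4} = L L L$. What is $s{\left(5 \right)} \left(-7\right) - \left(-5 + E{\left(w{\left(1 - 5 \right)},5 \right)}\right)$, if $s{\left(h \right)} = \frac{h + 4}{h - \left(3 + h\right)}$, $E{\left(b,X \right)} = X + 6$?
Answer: $15$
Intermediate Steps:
$w{\left(L \right)} = - 4 L^{3}$ ($w{\left(L \right)} = - 4 L L L = - 4 L L^{2} = - 4 L^{3}$)
$E{\left(b,X \right)} = 6 + X$
$s{\left(h \right)} = - \frac{4}{3} - \frac{h}{3}$ ($s{\left(h \right)} = \frac{4 + h}{-3} = \left(4 + h\right) \left(- \frac{1}{3}\right) = - \frac{4}{3} - \frac{h}{3}$)
$s{\left(5 \right)} \left(-7\right) - \left(-5 + E{\left(w{\left(1 - 5 \right)},5 \right)}\right) = \left(- \frac{4}{3} - \frac{5}{3}\right) \left(-7\right) + \left(5 - \left(6 + 5\right)\right) = \left(- \frac{4}{3} - \frac{5}{3}\right) \left(-7\right) + \left(5 - 11\right) = \left(-3\right) \left(-7\right) + \left(5 - 11\right) = 21 - 6 = 15$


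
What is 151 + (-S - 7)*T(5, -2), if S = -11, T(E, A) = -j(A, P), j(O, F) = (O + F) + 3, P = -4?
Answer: 163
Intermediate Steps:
j(O, F) = 3 + F + O (j(O, F) = (F + O) + 3 = 3 + F + O)
T(E, A) = 1 - A (T(E, A) = -(3 - 4 + A) = -(-1 + A) = 1 - A)
151 + (-S - 7)*T(5, -2) = 151 + (-1*(-11) - 7)*(1 - 1*(-2)) = 151 + (11 - 7)*(1 + 2) = 151 + 4*3 = 151 + 12 = 163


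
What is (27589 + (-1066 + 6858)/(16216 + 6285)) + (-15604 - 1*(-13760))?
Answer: 579294037/22501 ≈ 25745.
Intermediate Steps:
(27589 + (-1066 + 6858)/(16216 + 6285)) + (-15604 - 1*(-13760)) = (27589 + 5792/22501) + (-15604 + 13760) = (27589 + 5792*(1/22501)) - 1844 = (27589 + 5792/22501) - 1844 = 620785881/22501 - 1844 = 579294037/22501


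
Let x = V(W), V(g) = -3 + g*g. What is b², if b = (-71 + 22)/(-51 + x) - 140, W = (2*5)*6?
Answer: 246501327121/12574116 ≈ 19604.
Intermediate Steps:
W = 60 (W = 10*6 = 60)
V(g) = -3 + g²
x = 3597 (x = -3 + 60² = -3 + 3600 = 3597)
b = -496489/3546 (b = (-71 + 22)/(-51 + 3597) - 140 = -49/3546 - 140 = -496489/3546 ≈ -140.01)
b² = (-496489/3546)² = 246501327121/12574116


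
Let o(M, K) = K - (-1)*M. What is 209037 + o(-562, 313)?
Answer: 208788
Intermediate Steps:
o(M, K) = K + M
209037 + o(-562, 313) = 209037 + (313 - 562) = 209037 - 249 = 208788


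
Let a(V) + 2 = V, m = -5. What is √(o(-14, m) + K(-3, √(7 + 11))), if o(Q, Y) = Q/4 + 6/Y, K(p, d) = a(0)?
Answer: I*√670/10 ≈ 2.5884*I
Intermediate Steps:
a(V) = -2 + V
K(p, d) = -2 (K(p, d) = -2 + 0 = -2)
o(Q, Y) = 6/Y + Q/4 (o(Q, Y) = Q*(¼) + 6/Y = Q/4 + 6/Y = 6/Y + Q/4)
√(o(-14, m) + K(-3, √(7 + 11))) = √((6/(-5) + (¼)*(-14)) - 2) = √((6*(-⅕) - 7/2) - 2) = √((-6/5 - 7/2) - 2) = √(-47/10 - 2) = √(-67/10) = I*√670/10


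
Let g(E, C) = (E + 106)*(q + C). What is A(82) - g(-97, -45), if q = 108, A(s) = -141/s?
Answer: -46635/82 ≈ -568.72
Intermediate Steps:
g(E, C) = (106 + E)*(108 + C) (g(E, C) = (E + 106)*(108 + C) = (106 + E)*(108 + C))
A(82) - g(-97, -45) = -141/82 - (11448 + 106*(-45) + 108*(-97) - 45*(-97)) = -141*1/82 - (11448 - 4770 - 10476 + 4365) = -141/82 - 1*567 = -141/82 - 567 = -46635/82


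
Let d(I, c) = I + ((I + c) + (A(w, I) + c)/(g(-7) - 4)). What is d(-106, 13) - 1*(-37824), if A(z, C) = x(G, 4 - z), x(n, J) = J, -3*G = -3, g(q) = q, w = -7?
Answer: 413851/11 ≈ 37623.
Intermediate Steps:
G = 1 (G = -⅓*(-3) = 1)
A(z, C) = 4 - z
d(I, c) = -1 + 2*I + 10*c/11 (d(I, c) = I + ((I + c) + ((4 - 1*(-7)) + c)/(-7 - 4)) = I + ((I + c) + ((4 + 7) + c)/(-11)) = I + ((I + c) + (11 + c)*(-1/11)) = I + ((I + c) + (-1 - c/11)) = I + (-1 + I + 10*c/11) = -1 + 2*I + 10*c/11)
d(-106, 13) - 1*(-37824) = (-1 + 2*(-106) + (10/11)*13) - 1*(-37824) = (-1 - 212 + 130/11) + 37824 = -2213/11 + 37824 = 413851/11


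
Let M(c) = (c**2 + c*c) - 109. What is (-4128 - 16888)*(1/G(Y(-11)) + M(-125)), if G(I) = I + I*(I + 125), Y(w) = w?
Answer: -827890937824/1265 ≈ -6.5446e+8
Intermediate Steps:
M(c) = -109 + 2*c**2 (M(c) = (c**2 + c**2) - 109 = 2*c**2 - 109 = -109 + 2*c**2)
G(I) = I + I*(125 + I)
(-4128 - 16888)*(1/G(Y(-11)) + M(-125)) = (-4128 - 16888)*(1/(-11*(126 - 11)) + (-109 + 2*(-125)**2)) = -21016*(1/(-11*115) + (-109 + 2*15625)) = -21016*(1/(-1265) + (-109 + 31250)) = -21016*(-1/1265 + 31141) = -21016*39393364/1265 = -827890937824/1265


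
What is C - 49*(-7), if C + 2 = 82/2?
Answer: 382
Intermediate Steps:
C = 39 (C = -2 + 82/2 = -2 + (½)*82 = -2 + 41 = 39)
C - 49*(-7) = 39 - 49*(-7) = 39 + 343 = 382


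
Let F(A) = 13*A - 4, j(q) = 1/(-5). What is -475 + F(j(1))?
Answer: -2408/5 ≈ -481.60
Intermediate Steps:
j(q) = -⅕
F(A) = -4 + 13*A
-475 + F(j(1)) = -475 + (-4 + 13*(-⅕)) = -475 + (-4 - 13/5) = -475 - 33/5 = -2408/5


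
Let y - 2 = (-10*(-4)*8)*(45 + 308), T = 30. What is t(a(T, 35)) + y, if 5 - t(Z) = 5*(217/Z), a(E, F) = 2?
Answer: 224849/2 ≈ 1.1242e+5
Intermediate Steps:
y = 112962 (y = 2 + (-10*(-4)*8)*(45 + 308) = 2 + (40*8)*353 = 2 + 320*353 = 2 + 112960 = 112962)
t(Z) = 5 - 1085/Z (t(Z) = 5 - 5*217/Z = 5 - 1085/Z)
t(a(T, 35)) + y = (5 - 1085/2) + 112962 = -1075/2 + 112962 = 224849/2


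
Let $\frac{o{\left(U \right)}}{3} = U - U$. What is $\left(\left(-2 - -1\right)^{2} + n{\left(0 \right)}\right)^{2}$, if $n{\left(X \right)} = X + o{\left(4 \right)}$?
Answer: $1$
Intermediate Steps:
$o{\left(U \right)} = 0$ ($o{\left(U \right)} = 3 \left(U - U\right) = 3 \cdot 0 = 0$)
$n{\left(X \right)} = X$ ($n{\left(X \right)} = X + 0 = X$)
$\left(\left(-2 - -1\right)^{2} + n{\left(0 \right)}\right)^{2} = \left(\left(-2 - -1\right)^{2} + 0\right)^{2} = \left(\left(-2 + \left(-4 + 5\right)\right)^{2} + 0\right)^{2} = \left(\left(-2 + 1\right)^{2} + 0\right)^{2} = \left(\left(-1\right)^{2} + 0\right)^{2} = \left(1 + 0\right)^{2} = 1^{2} = 1$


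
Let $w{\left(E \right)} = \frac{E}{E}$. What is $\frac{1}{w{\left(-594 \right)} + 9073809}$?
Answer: $\frac{1}{9073810} \approx 1.1021 \cdot 10^{-7}$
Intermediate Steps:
$w{\left(E \right)} = 1$
$\frac{1}{w{\left(-594 \right)} + 9073809} = \frac{1}{1 + 9073809} = \frac{1}{9073810}$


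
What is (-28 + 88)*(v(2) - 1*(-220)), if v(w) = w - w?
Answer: 13200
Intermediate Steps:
v(w) = 0
(-28 + 88)*(v(2) - 1*(-220)) = (-28 + 88)*(0 - 1*(-220)) = 60*(0 + 220) = 60*220 = 13200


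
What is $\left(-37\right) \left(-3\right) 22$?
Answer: $2442$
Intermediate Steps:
$\left(-37\right) \left(-3\right) 22 = 111 \cdot 22 = 2442$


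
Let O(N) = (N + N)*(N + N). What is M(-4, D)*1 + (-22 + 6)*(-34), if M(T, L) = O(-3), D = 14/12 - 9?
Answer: 580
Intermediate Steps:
D = -47/6 (D = 14*(1/12) - 9 = 7/6 - 9 = -47/6 ≈ -7.8333)
O(N) = 4*N² (O(N) = (2*N)*(2*N) = 4*N²)
M(T, L) = 36 (M(T, L) = 4*(-3)² = 4*9 = 36)
M(-4, D)*1 + (-22 + 6)*(-34) = 36*1 + (-22 + 6)*(-34) = 36 - 16*(-34) = 36 + 544 = 580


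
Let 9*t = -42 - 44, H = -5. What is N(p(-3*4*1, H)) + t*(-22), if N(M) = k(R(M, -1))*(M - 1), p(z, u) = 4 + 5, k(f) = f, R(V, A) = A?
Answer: 1820/9 ≈ 202.22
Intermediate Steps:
p(z, u) = 9
t = -86/9 (t = (-42 - 44)/9 = (⅑)*(-86) = -86/9 ≈ -9.5556)
N(M) = 1 - M (N(M) = -(M - 1) = -(-1 + M) = 1 - M)
N(p(-3*4*1, H)) + t*(-22) = (1 - 1*9) - 86/9*(-22) = (1 - 9) + 1892/9 = -8 + 1892/9 = 1820/9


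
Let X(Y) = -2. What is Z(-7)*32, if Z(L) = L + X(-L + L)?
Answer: -288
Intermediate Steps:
Z(L) = -2 + L (Z(L) = L - 2 = -2 + L)
Z(-7)*32 = (-2 - 7)*32 = -9*32 = -288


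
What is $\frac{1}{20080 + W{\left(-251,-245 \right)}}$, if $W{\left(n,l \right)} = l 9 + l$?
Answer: $\frac{1}{17630} \approx 5.6722 \cdot 10^{-5}$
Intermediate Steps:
$W{\left(n,l \right)} = 10 l$ ($W{\left(n,l \right)} = 9 l + l = 10 l$)
$\frac{1}{20080 + W{\left(-251,-245 \right)}} = \frac{1}{20080 + 10 \left(-245\right)} = \frac{1}{20080 - 2450} = \frac{1}{17630}$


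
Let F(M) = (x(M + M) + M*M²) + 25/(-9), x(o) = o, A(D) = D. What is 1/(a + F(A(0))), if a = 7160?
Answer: 9/64415 ≈ 0.00013972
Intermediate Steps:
F(M) = -25/9 + M³ + 2*M (F(M) = ((M + M) + M*M²) + 25/(-9) = (2*M + M³) + 25*(-⅑) = (M³ + 2*M) - 25/9 = -25/9 + M³ + 2*M)
1/(a + F(A(0))) = 1/(7160 + (-25/9 + 0³ + 2*0)) = 1/(7160 + (-25/9 + 0 + 0)) = 1/(7160 - 25/9) = 1/(64415/9) = 9/64415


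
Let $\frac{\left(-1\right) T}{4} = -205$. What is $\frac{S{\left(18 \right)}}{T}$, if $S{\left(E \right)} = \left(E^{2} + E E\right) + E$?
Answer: $\frac{333}{410} \approx 0.81219$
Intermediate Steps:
$T = 820$ ($T = \left(-4\right) \left(-205\right) = 820$)
$S{\left(E \right)} = E + 2 E^{2}$ ($S{\left(E \right)} = \left(E^{2} + E^{2}\right) + E = 2 E^{2} + E = E + 2 E^{2}$)
$\frac{S{\left(18 \right)}}{T} = \frac{18 \left(1 + 2 \cdot 18\right)}{820} = 18 \left(1 + 36\right) \frac{1}{820} = 18 \cdot 37 \cdot \frac{1}{820} = 666 \cdot \frac{1}{820} = \frac{333}{410}$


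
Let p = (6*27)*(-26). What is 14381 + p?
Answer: 10169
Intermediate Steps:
p = -4212 (p = 162*(-26) = -4212)
14381 + p = 14381 - 4212 = 10169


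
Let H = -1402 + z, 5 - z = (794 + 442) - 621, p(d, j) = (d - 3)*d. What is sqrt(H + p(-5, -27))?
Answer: 2*I*sqrt(493) ≈ 44.407*I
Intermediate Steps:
p(d, j) = d*(-3 + d) (p(d, j) = (-3 + d)*d = d*(-3 + d))
z = -610 (z = 5 - ((794 + 442) - 621) = 5 - (1236 - 621) = 5 - 1*615 = 5 - 615 = -610)
H = -2012 (H = -1402 - 610 = -2012)
sqrt(H + p(-5, -27)) = sqrt(-2012 - 5*(-3 - 5)) = sqrt(-2012 - 5*(-8)) = sqrt(-2012 + 40) = sqrt(-1972) = 2*I*sqrt(493)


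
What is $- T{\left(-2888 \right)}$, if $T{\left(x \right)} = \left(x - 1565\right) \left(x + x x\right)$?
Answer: $37127582168$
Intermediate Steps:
$T{\left(x \right)} = \left(-1565 + x\right) \left(x + x^{2}\right)$
$- T{\left(-2888 \right)} = - \left(-2888\right) \left(-1565 + \left(-2888\right)^{2} - -4516832\right) = - \left(-2888\right) \left(-1565 + 8340544 + 4516832\right) = - \left(-2888\right) 12855811 = \left(-1\right) \left(-37127582168\right) = 37127582168$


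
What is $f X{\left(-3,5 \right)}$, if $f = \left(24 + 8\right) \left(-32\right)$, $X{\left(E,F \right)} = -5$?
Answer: $5120$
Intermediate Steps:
$f = -1024$ ($f = 32 \left(-32\right) = -1024$)
$f X{\left(-3,5 \right)} = \left(-1024\right) \left(-5\right) = 5120$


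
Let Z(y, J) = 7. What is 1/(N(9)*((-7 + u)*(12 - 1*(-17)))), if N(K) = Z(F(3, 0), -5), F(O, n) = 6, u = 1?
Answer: -1/1218 ≈ -0.00082102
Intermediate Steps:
N(K) = 7
1/(N(9)*((-7 + u)*(12 - 1*(-17)))) = 1/(7*((-7 + 1)*(12 - 1*(-17)))) = 1/(7*(-6*(12 + 17))) = 1/(7*(-6*29)) = 1/(7*(-174)) = 1/(-1218) = -1/1218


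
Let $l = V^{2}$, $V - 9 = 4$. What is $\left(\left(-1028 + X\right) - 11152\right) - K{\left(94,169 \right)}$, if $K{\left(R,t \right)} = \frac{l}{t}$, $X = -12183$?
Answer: $-24364$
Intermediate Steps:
$V = 13$ ($V = 9 + 4 = 13$)
$l = 169$ ($l = 13^{2} = 169$)
$K{\left(R,t \right)} = \frac{169}{t}$
$\left(\left(-1028 + X\right) - 11152\right) - K{\left(94,169 \right)} = \left(\left(-1028 - 12183\right) - 11152\right) - \frac{169}{169} = \left(-13211 - 11152\right) - 169 \cdot \frac{1}{169} = -24363 - 1 = -24364$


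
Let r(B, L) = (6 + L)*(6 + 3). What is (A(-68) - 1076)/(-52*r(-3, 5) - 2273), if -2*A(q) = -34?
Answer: 1059/7421 ≈ 0.14270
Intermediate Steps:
r(B, L) = 54 + 9*L (r(B, L) = (6 + L)*9 = 54 + 9*L)
A(q) = 17 (A(q) = -1/2*(-34) = 17)
(A(-68) - 1076)/(-52*r(-3, 5) - 2273) = (17 - 1076)/(-52*(54 + 9*5) - 2273) = -1059/(-52*(54 + 45) - 2273) = -1059/(-52*99 - 2273) = -1059/(-5148 - 2273) = -1059/(-7421) = -1059*(-1/7421) = 1059/7421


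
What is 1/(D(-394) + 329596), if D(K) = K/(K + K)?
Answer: 2/659193 ≈ 3.0340e-6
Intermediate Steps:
D(K) = 1/2 (D(K) = K/((2*K)) = K*(1/(2*K)) = 1/2)
1/(D(-394) + 329596) = 1/(1/2 + 329596) = 1/(659193/2) = 2/659193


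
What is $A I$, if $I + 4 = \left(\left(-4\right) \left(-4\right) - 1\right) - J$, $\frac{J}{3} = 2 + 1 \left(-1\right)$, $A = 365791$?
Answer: $2926328$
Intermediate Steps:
$J = 3$ ($J = 3 \left(2 + 1 \left(-1\right)\right) = 3 \left(2 - 1\right) = 3 \cdot 1 = 3$)
$I = 8$ ($I = -4 - -12 = -4 + \left(\left(16 - 1\right) - 3\right) = -4 + \left(15 - 3\right) = -4 + 12 = 8$)
$A I = 365791 \cdot 8 = 2926328$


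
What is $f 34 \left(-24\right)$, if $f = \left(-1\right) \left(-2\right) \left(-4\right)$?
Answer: $6528$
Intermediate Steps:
$f = -8$ ($f = 2 \left(-4\right) = -8$)
$f 34 \left(-24\right) = \left(-8\right) 34 \left(-24\right) = \left(-272\right) \left(-24\right) = 6528$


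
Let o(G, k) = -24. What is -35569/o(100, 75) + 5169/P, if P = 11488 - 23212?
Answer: 34740575/23448 ≈ 1481.6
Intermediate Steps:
P = -11724
-35569/o(100, 75) + 5169/P = -35569/(-24) + 5169/(-11724) = -35569*(-1/24) + 5169*(-1/11724) = 35569/24 - 1723/3908 = 34740575/23448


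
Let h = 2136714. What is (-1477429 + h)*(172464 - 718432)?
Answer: -359948512880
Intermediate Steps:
(-1477429 + h)*(172464 - 718432) = (-1477429 + 2136714)*(172464 - 718432) = 659285*(-545968) = -359948512880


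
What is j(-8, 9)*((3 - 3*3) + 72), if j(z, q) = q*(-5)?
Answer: -2970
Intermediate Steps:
j(z, q) = -5*q
j(-8, 9)*((3 - 3*3) + 72) = (-5*9)*((3 - 3*3) + 72) = -45*((3 - 9) + 72) = -45*(-6 + 72) = -45*66 = -2970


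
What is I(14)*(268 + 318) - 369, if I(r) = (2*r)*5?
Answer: 81671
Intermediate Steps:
I(r) = 10*r
I(14)*(268 + 318) - 369 = (10*14)*(268 + 318) - 369 = 140*586 - 369 = 82040 - 369 = 81671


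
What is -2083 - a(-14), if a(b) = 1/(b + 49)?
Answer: -72906/35 ≈ -2083.0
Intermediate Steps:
a(b) = 1/(49 + b)
-2083 - a(-14) = -2083 - 1/(49 - 14) = -2083 - 1/35 = -72906/35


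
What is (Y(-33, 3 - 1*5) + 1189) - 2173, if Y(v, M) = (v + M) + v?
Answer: -1052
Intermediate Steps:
Y(v, M) = M + 2*v (Y(v, M) = (M + v) + v = M + 2*v)
(Y(-33, 3 - 1*5) + 1189) - 2173 = (((3 - 1*5) + 2*(-33)) + 1189) - 2173 = (((3 - 5) - 66) + 1189) - 2173 = ((-2 - 66) + 1189) - 2173 = (-68 + 1189) - 2173 = 1121 - 2173 = -1052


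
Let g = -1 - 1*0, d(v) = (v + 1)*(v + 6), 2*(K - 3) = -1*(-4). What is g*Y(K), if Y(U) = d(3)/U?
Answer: -36/5 ≈ -7.2000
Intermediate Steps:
K = 5 (K = 3 + (-1*(-4))/2 = 3 + (½)*4 = 3 + 2 = 5)
d(v) = (1 + v)*(6 + v)
Y(U) = 36/U (Y(U) = (6 + 3² + 7*3)/U = (6 + 9 + 21)/U = 36/U)
g = -1 (g = -1 + 0 = -1)
g*Y(K) = -36/5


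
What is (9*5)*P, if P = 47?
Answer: 2115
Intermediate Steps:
(9*5)*P = (9*5)*47 = 45*47 = 2115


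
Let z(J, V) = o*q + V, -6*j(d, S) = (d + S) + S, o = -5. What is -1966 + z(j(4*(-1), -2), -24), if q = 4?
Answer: -2010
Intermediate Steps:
j(d, S) = -S/3 - d/6 (j(d, S) = -((d + S) + S)/6 = -((S + d) + S)/6 = -(d + 2*S)/6 = -S/3 - d/6)
z(J, V) = -20 + V (z(J, V) = -5*4 + V = -20 + V)
-1966 + z(j(4*(-1), -2), -24) = -1966 + (-20 - 24) = -1966 - 44 = -2010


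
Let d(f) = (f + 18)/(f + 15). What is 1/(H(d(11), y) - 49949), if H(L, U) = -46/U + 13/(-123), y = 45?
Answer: -1845/92157986 ≈ -2.0020e-5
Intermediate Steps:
d(f) = (18 + f)/(15 + f)
H(L, U) = -13/123 - 46/U (H(L, U) = -46/U + 13*(-1/123) = -46/U - 13/123 = -13/123 - 46/U)
1/(H(d(11), y) - 49949) = 1/((-13/123 - 46/45) - 49949) = 1/(-2081/1845 - 49949) = 1/(-92157986/1845) = -1845/92157986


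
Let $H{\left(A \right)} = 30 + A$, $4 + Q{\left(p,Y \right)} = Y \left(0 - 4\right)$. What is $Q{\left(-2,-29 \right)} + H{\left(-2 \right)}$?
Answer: $140$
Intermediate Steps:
$Q{\left(p,Y \right)} = -4 - 4 Y$ ($Q{\left(p,Y \right)} = -4 + Y \left(0 - 4\right) = -4 + Y \left(-4\right) = -4 - 4 Y$)
$Q{\left(-2,-29 \right)} + H{\left(-2 \right)} = \left(-4 - -116\right) + \left(30 - 2\right) = \left(-4 + 116\right) + 28 = 112 + 28 = 140$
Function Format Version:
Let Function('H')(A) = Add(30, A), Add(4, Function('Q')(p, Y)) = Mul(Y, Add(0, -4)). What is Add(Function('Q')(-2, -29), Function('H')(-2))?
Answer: 140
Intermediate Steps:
Function('Q')(p, Y) = Add(-4, Mul(-4, Y)) (Function('Q')(p, Y) = Add(-4, Mul(Y, Add(0, -4))) = Add(-4, Mul(Y, -4)) = Add(-4, Mul(-4, Y)))
Add(Function('Q')(-2, -29), Function('H')(-2)) = Add(Add(-4, Mul(-4, -29)), Add(30, -2)) = Add(Add(-4, 116), 28) = Add(112, 28) = 140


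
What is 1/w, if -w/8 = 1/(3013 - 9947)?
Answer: 3467/4 ≈ 866.75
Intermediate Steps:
w = 4/3467 (w = -8/(3013 - 9947) = -8/(-6934) = -8*(-1/6934) = 4/3467 ≈ 0.0011537)
1/w = 1/(4/3467) = 3467/4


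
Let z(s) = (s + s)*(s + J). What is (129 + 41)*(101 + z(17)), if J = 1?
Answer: 121210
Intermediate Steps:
z(s) = 2*s*(1 + s) (z(s) = (s + s)*(s + 1) = (2*s)*(1 + s) = 2*s*(1 + s))
(129 + 41)*(101 + z(17)) = (129 + 41)*(101 + 2*17*(1 + 17)) = 170*(101 + 2*17*18) = 170*(101 + 612) = 170*713 = 121210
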